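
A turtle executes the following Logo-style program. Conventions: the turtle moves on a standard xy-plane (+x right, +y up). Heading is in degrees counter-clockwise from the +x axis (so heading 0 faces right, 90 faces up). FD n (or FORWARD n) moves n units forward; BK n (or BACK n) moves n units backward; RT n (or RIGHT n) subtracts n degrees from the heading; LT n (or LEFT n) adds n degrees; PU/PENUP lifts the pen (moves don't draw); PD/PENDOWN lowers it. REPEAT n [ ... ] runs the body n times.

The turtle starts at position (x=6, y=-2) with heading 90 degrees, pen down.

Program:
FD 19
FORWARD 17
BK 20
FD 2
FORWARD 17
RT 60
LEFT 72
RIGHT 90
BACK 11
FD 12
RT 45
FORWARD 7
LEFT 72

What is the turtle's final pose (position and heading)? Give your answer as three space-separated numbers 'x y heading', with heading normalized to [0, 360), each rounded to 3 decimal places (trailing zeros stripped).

Executing turtle program step by step:
Start: pos=(6,-2), heading=90, pen down
FD 19: (6,-2) -> (6,17) [heading=90, draw]
FD 17: (6,17) -> (6,34) [heading=90, draw]
BK 20: (6,34) -> (6,14) [heading=90, draw]
FD 2: (6,14) -> (6,16) [heading=90, draw]
FD 17: (6,16) -> (6,33) [heading=90, draw]
RT 60: heading 90 -> 30
LT 72: heading 30 -> 102
RT 90: heading 102 -> 12
BK 11: (6,33) -> (-4.76,30.713) [heading=12, draw]
FD 12: (-4.76,30.713) -> (6.978,33.208) [heading=12, draw]
RT 45: heading 12 -> 327
FD 7: (6.978,33.208) -> (12.849,29.395) [heading=327, draw]
LT 72: heading 327 -> 39
Final: pos=(12.849,29.395), heading=39, 8 segment(s) drawn

Answer: 12.849 29.395 39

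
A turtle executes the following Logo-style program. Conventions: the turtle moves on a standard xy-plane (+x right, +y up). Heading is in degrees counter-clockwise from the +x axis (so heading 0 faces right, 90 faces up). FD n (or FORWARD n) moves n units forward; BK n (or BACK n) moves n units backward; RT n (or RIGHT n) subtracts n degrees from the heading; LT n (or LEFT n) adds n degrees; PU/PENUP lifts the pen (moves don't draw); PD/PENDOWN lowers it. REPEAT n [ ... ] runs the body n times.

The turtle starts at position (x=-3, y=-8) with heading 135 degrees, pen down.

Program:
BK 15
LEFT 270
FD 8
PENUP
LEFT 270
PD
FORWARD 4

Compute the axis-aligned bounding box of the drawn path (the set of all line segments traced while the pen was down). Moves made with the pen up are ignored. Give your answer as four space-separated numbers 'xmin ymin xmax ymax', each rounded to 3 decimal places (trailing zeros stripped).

Executing turtle program step by step:
Start: pos=(-3,-8), heading=135, pen down
BK 15: (-3,-8) -> (7.607,-18.607) [heading=135, draw]
LT 270: heading 135 -> 45
FD 8: (7.607,-18.607) -> (13.263,-12.95) [heading=45, draw]
PU: pen up
LT 270: heading 45 -> 315
PD: pen down
FD 4: (13.263,-12.95) -> (16.092,-15.778) [heading=315, draw]
Final: pos=(16.092,-15.778), heading=315, 3 segment(s) drawn

Segment endpoints: x in {-3, 7.607, 13.263, 16.092}, y in {-18.607, -15.778, -12.95, -8}
xmin=-3, ymin=-18.607, xmax=16.092, ymax=-8

Answer: -3 -18.607 16.092 -8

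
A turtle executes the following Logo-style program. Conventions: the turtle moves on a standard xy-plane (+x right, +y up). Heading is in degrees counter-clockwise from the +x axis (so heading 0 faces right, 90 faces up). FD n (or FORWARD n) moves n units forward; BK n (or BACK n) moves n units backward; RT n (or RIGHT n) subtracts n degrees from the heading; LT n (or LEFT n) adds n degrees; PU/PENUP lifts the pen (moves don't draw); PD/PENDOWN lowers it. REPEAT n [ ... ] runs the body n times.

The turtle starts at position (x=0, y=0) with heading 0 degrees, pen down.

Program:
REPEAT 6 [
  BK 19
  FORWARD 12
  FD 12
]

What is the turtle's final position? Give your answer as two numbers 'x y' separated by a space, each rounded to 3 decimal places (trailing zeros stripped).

Executing turtle program step by step:
Start: pos=(0,0), heading=0, pen down
REPEAT 6 [
  -- iteration 1/6 --
  BK 19: (0,0) -> (-19,0) [heading=0, draw]
  FD 12: (-19,0) -> (-7,0) [heading=0, draw]
  FD 12: (-7,0) -> (5,0) [heading=0, draw]
  -- iteration 2/6 --
  BK 19: (5,0) -> (-14,0) [heading=0, draw]
  FD 12: (-14,0) -> (-2,0) [heading=0, draw]
  FD 12: (-2,0) -> (10,0) [heading=0, draw]
  -- iteration 3/6 --
  BK 19: (10,0) -> (-9,0) [heading=0, draw]
  FD 12: (-9,0) -> (3,0) [heading=0, draw]
  FD 12: (3,0) -> (15,0) [heading=0, draw]
  -- iteration 4/6 --
  BK 19: (15,0) -> (-4,0) [heading=0, draw]
  FD 12: (-4,0) -> (8,0) [heading=0, draw]
  FD 12: (8,0) -> (20,0) [heading=0, draw]
  -- iteration 5/6 --
  BK 19: (20,0) -> (1,0) [heading=0, draw]
  FD 12: (1,0) -> (13,0) [heading=0, draw]
  FD 12: (13,0) -> (25,0) [heading=0, draw]
  -- iteration 6/6 --
  BK 19: (25,0) -> (6,0) [heading=0, draw]
  FD 12: (6,0) -> (18,0) [heading=0, draw]
  FD 12: (18,0) -> (30,0) [heading=0, draw]
]
Final: pos=(30,0), heading=0, 18 segment(s) drawn

Answer: 30 0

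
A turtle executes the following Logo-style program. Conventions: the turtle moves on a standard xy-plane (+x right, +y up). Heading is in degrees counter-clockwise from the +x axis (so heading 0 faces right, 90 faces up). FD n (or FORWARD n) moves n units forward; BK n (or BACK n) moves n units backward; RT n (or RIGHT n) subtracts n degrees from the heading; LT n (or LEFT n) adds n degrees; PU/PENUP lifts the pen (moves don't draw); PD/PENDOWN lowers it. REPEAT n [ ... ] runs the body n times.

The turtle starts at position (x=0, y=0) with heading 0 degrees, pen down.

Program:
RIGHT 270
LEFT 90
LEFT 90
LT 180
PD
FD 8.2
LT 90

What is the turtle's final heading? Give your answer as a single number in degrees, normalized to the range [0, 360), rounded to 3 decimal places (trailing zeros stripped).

Answer: 180

Derivation:
Executing turtle program step by step:
Start: pos=(0,0), heading=0, pen down
RT 270: heading 0 -> 90
LT 90: heading 90 -> 180
LT 90: heading 180 -> 270
LT 180: heading 270 -> 90
PD: pen down
FD 8.2: (0,0) -> (0,8.2) [heading=90, draw]
LT 90: heading 90 -> 180
Final: pos=(0,8.2), heading=180, 1 segment(s) drawn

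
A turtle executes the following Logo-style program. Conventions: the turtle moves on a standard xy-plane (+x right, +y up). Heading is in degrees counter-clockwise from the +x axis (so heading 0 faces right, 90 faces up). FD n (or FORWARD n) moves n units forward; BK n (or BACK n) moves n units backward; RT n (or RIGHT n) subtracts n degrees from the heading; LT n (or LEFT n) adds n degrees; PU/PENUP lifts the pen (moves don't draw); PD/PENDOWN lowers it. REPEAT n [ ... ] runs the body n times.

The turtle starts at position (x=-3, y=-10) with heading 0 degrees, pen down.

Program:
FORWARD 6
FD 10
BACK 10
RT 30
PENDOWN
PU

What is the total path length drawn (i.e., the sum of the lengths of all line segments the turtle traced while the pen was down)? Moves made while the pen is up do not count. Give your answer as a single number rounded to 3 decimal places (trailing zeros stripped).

Executing turtle program step by step:
Start: pos=(-3,-10), heading=0, pen down
FD 6: (-3,-10) -> (3,-10) [heading=0, draw]
FD 10: (3,-10) -> (13,-10) [heading=0, draw]
BK 10: (13,-10) -> (3,-10) [heading=0, draw]
RT 30: heading 0 -> 330
PD: pen down
PU: pen up
Final: pos=(3,-10), heading=330, 3 segment(s) drawn

Segment lengths:
  seg 1: (-3,-10) -> (3,-10), length = 6
  seg 2: (3,-10) -> (13,-10), length = 10
  seg 3: (13,-10) -> (3,-10), length = 10
Total = 26

Answer: 26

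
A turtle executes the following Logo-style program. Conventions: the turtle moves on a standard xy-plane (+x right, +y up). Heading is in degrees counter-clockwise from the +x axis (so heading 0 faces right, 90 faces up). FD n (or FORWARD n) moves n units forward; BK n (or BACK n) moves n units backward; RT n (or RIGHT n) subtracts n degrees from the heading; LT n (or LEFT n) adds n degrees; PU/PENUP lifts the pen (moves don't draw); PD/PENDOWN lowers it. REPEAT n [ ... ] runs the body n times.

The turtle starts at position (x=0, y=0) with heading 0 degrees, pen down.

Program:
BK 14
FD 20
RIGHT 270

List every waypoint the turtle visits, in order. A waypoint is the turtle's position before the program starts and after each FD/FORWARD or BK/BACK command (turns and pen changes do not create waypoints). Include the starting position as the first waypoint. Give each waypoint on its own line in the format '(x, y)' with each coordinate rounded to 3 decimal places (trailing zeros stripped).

Executing turtle program step by step:
Start: pos=(0,0), heading=0, pen down
BK 14: (0,0) -> (-14,0) [heading=0, draw]
FD 20: (-14,0) -> (6,0) [heading=0, draw]
RT 270: heading 0 -> 90
Final: pos=(6,0), heading=90, 2 segment(s) drawn
Waypoints (3 total):
(0, 0)
(-14, 0)
(6, 0)

Answer: (0, 0)
(-14, 0)
(6, 0)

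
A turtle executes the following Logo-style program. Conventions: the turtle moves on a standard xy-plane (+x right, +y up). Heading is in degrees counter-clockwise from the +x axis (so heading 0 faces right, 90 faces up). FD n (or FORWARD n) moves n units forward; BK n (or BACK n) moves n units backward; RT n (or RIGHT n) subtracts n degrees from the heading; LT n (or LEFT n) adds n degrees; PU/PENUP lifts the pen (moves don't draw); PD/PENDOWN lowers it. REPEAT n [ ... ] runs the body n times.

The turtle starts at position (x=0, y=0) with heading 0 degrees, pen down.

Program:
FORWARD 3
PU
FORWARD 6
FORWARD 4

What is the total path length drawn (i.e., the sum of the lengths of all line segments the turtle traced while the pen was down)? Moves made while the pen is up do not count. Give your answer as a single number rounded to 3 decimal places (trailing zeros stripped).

Answer: 3

Derivation:
Executing turtle program step by step:
Start: pos=(0,0), heading=0, pen down
FD 3: (0,0) -> (3,0) [heading=0, draw]
PU: pen up
FD 6: (3,0) -> (9,0) [heading=0, move]
FD 4: (9,0) -> (13,0) [heading=0, move]
Final: pos=(13,0), heading=0, 1 segment(s) drawn

Segment lengths:
  seg 1: (0,0) -> (3,0), length = 3
Total = 3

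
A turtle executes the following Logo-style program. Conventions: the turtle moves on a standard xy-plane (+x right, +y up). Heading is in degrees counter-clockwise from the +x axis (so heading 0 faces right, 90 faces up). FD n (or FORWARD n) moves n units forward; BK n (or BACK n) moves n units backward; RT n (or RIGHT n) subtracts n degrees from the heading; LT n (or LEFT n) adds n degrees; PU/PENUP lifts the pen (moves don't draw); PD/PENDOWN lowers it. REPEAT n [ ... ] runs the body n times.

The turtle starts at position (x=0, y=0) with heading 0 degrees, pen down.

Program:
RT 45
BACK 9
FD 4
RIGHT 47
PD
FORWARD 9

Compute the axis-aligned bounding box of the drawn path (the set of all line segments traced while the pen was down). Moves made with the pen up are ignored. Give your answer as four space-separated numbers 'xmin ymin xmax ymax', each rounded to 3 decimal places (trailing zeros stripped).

Answer: -6.364 -5.459 0 6.364

Derivation:
Executing turtle program step by step:
Start: pos=(0,0), heading=0, pen down
RT 45: heading 0 -> 315
BK 9: (0,0) -> (-6.364,6.364) [heading=315, draw]
FD 4: (-6.364,6.364) -> (-3.536,3.536) [heading=315, draw]
RT 47: heading 315 -> 268
PD: pen down
FD 9: (-3.536,3.536) -> (-3.85,-5.459) [heading=268, draw]
Final: pos=(-3.85,-5.459), heading=268, 3 segment(s) drawn

Segment endpoints: x in {-6.364, -3.85, -3.536, 0}, y in {-5.459, 0, 3.536, 6.364}
xmin=-6.364, ymin=-5.459, xmax=0, ymax=6.364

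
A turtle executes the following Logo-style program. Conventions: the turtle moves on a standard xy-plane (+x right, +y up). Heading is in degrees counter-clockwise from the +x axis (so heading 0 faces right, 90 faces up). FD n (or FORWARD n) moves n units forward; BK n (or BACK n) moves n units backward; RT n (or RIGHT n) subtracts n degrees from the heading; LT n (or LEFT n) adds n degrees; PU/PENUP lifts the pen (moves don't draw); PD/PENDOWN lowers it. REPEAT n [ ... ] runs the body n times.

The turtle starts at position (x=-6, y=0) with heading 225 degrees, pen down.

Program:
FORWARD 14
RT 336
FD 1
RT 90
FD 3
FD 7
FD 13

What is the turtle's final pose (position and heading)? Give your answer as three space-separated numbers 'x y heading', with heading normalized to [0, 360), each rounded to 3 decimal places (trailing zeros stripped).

Executing turtle program step by step:
Start: pos=(-6,0), heading=225, pen down
FD 14: (-6,0) -> (-15.899,-9.899) [heading=225, draw]
RT 336: heading 225 -> 249
FD 1: (-15.899,-9.899) -> (-16.258,-10.833) [heading=249, draw]
RT 90: heading 249 -> 159
FD 3: (-16.258,-10.833) -> (-19.059,-9.758) [heading=159, draw]
FD 7: (-19.059,-9.758) -> (-25.594,-7.249) [heading=159, draw]
FD 13: (-25.594,-7.249) -> (-37.73,-2.591) [heading=159, draw]
Final: pos=(-37.73,-2.591), heading=159, 5 segment(s) drawn

Answer: -37.73 -2.591 159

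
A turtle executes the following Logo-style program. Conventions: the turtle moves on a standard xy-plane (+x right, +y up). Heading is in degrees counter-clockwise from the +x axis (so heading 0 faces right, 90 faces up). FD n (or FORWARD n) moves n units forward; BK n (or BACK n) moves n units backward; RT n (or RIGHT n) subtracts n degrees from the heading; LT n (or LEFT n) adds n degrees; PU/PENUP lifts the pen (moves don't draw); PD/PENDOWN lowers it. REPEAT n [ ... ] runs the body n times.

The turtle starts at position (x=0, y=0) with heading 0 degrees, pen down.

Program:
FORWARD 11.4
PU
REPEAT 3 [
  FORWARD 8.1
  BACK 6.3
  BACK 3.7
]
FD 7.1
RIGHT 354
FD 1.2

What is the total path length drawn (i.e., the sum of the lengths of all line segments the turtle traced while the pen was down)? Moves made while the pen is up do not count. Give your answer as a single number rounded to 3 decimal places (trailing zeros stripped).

Answer: 11.4

Derivation:
Executing turtle program step by step:
Start: pos=(0,0), heading=0, pen down
FD 11.4: (0,0) -> (11.4,0) [heading=0, draw]
PU: pen up
REPEAT 3 [
  -- iteration 1/3 --
  FD 8.1: (11.4,0) -> (19.5,0) [heading=0, move]
  BK 6.3: (19.5,0) -> (13.2,0) [heading=0, move]
  BK 3.7: (13.2,0) -> (9.5,0) [heading=0, move]
  -- iteration 2/3 --
  FD 8.1: (9.5,0) -> (17.6,0) [heading=0, move]
  BK 6.3: (17.6,0) -> (11.3,0) [heading=0, move]
  BK 3.7: (11.3,0) -> (7.6,0) [heading=0, move]
  -- iteration 3/3 --
  FD 8.1: (7.6,0) -> (15.7,0) [heading=0, move]
  BK 6.3: (15.7,0) -> (9.4,0) [heading=0, move]
  BK 3.7: (9.4,0) -> (5.7,0) [heading=0, move]
]
FD 7.1: (5.7,0) -> (12.8,0) [heading=0, move]
RT 354: heading 0 -> 6
FD 1.2: (12.8,0) -> (13.993,0.125) [heading=6, move]
Final: pos=(13.993,0.125), heading=6, 1 segment(s) drawn

Segment lengths:
  seg 1: (0,0) -> (11.4,0), length = 11.4
Total = 11.4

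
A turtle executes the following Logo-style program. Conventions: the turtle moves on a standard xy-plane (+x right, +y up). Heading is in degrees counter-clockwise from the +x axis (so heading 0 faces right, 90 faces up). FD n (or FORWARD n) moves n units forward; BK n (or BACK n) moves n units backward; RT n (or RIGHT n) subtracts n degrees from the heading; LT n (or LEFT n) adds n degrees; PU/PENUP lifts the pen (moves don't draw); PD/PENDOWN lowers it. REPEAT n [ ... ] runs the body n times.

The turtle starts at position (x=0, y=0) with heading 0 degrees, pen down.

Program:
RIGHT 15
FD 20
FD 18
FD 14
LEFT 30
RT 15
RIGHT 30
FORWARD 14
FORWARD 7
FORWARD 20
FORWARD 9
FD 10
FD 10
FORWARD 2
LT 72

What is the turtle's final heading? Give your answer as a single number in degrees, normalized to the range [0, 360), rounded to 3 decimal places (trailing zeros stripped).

Answer: 42

Derivation:
Executing turtle program step by step:
Start: pos=(0,0), heading=0, pen down
RT 15: heading 0 -> 345
FD 20: (0,0) -> (19.319,-5.176) [heading=345, draw]
FD 18: (19.319,-5.176) -> (36.705,-9.835) [heading=345, draw]
FD 14: (36.705,-9.835) -> (50.228,-13.459) [heading=345, draw]
LT 30: heading 345 -> 15
RT 15: heading 15 -> 0
RT 30: heading 0 -> 330
FD 14: (50.228,-13.459) -> (62.352,-20.459) [heading=330, draw]
FD 7: (62.352,-20.459) -> (68.415,-23.959) [heading=330, draw]
FD 20: (68.415,-23.959) -> (85.735,-33.959) [heading=330, draw]
FD 9: (85.735,-33.959) -> (93.529,-38.459) [heading=330, draw]
FD 10: (93.529,-38.459) -> (102.19,-43.459) [heading=330, draw]
FD 10: (102.19,-43.459) -> (110.85,-48.459) [heading=330, draw]
FD 2: (110.85,-48.459) -> (112.582,-49.459) [heading=330, draw]
LT 72: heading 330 -> 42
Final: pos=(112.582,-49.459), heading=42, 10 segment(s) drawn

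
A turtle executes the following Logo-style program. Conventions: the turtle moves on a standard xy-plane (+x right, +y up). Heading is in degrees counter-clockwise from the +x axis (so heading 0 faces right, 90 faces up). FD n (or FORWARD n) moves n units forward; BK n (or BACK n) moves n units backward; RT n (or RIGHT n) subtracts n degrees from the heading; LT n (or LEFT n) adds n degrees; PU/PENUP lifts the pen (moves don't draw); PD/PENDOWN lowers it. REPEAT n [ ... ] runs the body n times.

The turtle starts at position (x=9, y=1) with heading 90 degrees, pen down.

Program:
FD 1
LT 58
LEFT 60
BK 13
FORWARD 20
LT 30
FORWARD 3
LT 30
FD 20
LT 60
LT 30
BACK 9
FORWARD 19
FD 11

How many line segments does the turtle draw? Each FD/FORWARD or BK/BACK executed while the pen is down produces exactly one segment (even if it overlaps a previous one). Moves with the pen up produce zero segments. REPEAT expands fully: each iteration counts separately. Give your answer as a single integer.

Executing turtle program step by step:
Start: pos=(9,1), heading=90, pen down
FD 1: (9,1) -> (9,2) [heading=90, draw]
LT 58: heading 90 -> 148
LT 60: heading 148 -> 208
BK 13: (9,2) -> (20.478,8.103) [heading=208, draw]
FD 20: (20.478,8.103) -> (2.819,-1.286) [heading=208, draw]
LT 30: heading 208 -> 238
FD 3: (2.819,-1.286) -> (1.23,-3.83) [heading=238, draw]
LT 30: heading 238 -> 268
FD 20: (1.23,-3.83) -> (0.532,-23.818) [heading=268, draw]
LT 60: heading 268 -> 328
LT 30: heading 328 -> 358
BK 9: (0.532,-23.818) -> (-8.463,-23.504) [heading=358, draw]
FD 19: (-8.463,-23.504) -> (10.526,-24.167) [heading=358, draw]
FD 11: (10.526,-24.167) -> (21.519,-24.551) [heading=358, draw]
Final: pos=(21.519,-24.551), heading=358, 8 segment(s) drawn
Segments drawn: 8

Answer: 8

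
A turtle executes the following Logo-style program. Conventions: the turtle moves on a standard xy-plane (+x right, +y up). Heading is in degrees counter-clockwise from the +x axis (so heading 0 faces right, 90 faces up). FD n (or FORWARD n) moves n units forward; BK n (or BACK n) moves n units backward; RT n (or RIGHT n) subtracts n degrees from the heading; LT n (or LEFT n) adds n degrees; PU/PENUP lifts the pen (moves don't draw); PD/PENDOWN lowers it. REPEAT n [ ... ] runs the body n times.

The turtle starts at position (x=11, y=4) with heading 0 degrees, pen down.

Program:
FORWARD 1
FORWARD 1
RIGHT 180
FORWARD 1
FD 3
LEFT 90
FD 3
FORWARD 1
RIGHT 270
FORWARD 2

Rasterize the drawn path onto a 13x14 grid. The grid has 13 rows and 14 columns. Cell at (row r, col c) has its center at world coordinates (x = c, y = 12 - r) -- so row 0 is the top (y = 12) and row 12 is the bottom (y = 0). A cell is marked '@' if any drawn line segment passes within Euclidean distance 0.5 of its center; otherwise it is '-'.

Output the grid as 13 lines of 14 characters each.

Answer: --------------
--------------
--------------
--------------
--------------
--------------
--------------
--------------
---------@@@@@
---------@----
---------@----
---------@----
---------@@@--

Derivation:
Segment 0: (11,4) -> (12,4)
Segment 1: (12,4) -> (13,4)
Segment 2: (13,4) -> (12,4)
Segment 3: (12,4) -> (9,4)
Segment 4: (9,4) -> (9,1)
Segment 5: (9,1) -> (9,-0)
Segment 6: (9,-0) -> (11,0)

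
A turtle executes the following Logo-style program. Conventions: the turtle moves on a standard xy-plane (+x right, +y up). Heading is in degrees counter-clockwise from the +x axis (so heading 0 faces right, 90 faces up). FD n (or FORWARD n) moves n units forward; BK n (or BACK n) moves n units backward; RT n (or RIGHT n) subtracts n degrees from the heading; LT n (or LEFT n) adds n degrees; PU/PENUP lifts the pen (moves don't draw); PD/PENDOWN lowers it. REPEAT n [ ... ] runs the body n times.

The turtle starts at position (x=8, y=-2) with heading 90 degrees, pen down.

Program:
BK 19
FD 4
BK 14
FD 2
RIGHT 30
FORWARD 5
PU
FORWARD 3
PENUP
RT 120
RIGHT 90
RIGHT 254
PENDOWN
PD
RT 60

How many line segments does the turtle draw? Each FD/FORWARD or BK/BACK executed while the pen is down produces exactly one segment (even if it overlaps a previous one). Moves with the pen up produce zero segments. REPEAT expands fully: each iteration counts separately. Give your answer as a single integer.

Executing turtle program step by step:
Start: pos=(8,-2), heading=90, pen down
BK 19: (8,-2) -> (8,-21) [heading=90, draw]
FD 4: (8,-21) -> (8,-17) [heading=90, draw]
BK 14: (8,-17) -> (8,-31) [heading=90, draw]
FD 2: (8,-31) -> (8,-29) [heading=90, draw]
RT 30: heading 90 -> 60
FD 5: (8,-29) -> (10.5,-24.67) [heading=60, draw]
PU: pen up
FD 3: (10.5,-24.67) -> (12,-22.072) [heading=60, move]
PU: pen up
RT 120: heading 60 -> 300
RT 90: heading 300 -> 210
RT 254: heading 210 -> 316
PD: pen down
PD: pen down
RT 60: heading 316 -> 256
Final: pos=(12,-22.072), heading=256, 5 segment(s) drawn
Segments drawn: 5

Answer: 5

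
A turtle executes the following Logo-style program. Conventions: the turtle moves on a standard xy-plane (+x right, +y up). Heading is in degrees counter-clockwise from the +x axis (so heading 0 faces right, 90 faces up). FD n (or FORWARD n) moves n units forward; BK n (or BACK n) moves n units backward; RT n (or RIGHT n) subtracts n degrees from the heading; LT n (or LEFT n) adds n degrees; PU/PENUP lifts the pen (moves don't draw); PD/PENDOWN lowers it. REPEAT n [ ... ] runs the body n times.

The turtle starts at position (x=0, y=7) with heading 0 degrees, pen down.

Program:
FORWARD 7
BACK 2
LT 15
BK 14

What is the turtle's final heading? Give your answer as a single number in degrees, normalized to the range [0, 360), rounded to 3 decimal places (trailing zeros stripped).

Answer: 15

Derivation:
Executing turtle program step by step:
Start: pos=(0,7), heading=0, pen down
FD 7: (0,7) -> (7,7) [heading=0, draw]
BK 2: (7,7) -> (5,7) [heading=0, draw]
LT 15: heading 0 -> 15
BK 14: (5,7) -> (-8.523,3.377) [heading=15, draw]
Final: pos=(-8.523,3.377), heading=15, 3 segment(s) drawn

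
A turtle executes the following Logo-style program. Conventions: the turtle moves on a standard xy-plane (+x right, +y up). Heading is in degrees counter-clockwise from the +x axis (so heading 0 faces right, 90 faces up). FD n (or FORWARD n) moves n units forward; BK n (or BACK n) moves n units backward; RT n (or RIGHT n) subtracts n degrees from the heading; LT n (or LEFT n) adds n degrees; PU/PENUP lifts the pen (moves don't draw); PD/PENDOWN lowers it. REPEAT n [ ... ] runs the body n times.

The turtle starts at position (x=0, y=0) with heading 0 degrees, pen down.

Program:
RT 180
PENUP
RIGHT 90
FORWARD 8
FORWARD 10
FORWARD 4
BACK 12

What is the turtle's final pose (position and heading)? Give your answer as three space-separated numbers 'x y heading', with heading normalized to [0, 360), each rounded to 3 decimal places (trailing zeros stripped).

Executing turtle program step by step:
Start: pos=(0,0), heading=0, pen down
RT 180: heading 0 -> 180
PU: pen up
RT 90: heading 180 -> 90
FD 8: (0,0) -> (0,8) [heading=90, move]
FD 10: (0,8) -> (0,18) [heading=90, move]
FD 4: (0,18) -> (0,22) [heading=90, move]
BK 12: (0,22) -> (0,10) [heading=90, move]
Final: pos=(0,10), heading=90, 0 segment(s) drawn

Answer: 0 10 90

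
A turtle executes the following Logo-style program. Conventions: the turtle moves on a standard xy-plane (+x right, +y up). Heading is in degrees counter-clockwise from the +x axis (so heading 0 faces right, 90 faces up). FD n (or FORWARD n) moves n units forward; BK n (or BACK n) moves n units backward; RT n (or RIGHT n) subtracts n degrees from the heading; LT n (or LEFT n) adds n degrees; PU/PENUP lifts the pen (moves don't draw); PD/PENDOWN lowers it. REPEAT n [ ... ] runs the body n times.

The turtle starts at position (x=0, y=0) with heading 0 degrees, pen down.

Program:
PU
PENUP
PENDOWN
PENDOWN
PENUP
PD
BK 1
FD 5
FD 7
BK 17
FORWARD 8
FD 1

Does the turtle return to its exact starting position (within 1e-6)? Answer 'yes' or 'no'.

Executing turtle program step by step:
Start: pos=(0,0), heading=0, pen down
PU: pen up
PU: pen up
PD: pen down
PD: pen down
PU: pen up
PD: pen down
BK 1: (0,0) -> (-1,0) [heading=0, draw]
FD 5: (-1,0) -> (4,0) [heading=0, draw]
FD 7: (4,0) -> (11,0) [heading=0, draw]
BK 17: (11,0) -> (-6,0) [heading=0, draw]
FD 8: (-6,0) -> (2,0) [heading=0, draw]
FD 1: (2,0) -> (3,0) [heading=0, draw]
Final: pos=(3,0), heading=0, 6 segment(s) drawn

Start position: (0, 0)
Final position: (3, 0)
Distance = 3; >= 1e-6 -> NOT closed

Answer: no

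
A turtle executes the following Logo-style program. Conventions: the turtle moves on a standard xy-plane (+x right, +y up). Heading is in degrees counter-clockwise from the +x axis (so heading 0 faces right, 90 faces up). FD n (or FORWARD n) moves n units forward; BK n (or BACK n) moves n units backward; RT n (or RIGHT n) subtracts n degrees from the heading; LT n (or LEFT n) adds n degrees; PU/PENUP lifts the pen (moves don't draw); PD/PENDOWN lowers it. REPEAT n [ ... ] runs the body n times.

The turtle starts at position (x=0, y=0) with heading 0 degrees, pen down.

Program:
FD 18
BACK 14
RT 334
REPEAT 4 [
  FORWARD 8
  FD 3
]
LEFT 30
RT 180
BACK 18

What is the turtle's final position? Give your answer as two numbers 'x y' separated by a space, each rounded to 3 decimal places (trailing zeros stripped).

Executing turtle program step by step:
Start: pos=(0,0), heading=0, pen down
FD 18: (0,0) -> (18,0) [heading=0, draw]
BK 14: (18,0) -> (4,0) [heading=0, draw]
RT 334: heading 0 -> 26
REPEAT 4 [
  -- iteration 1/4 --
  FD 8: (4,0) -> (11.19,3.507) [heading=26, draw]
  FD 3: (11.19,3.507) -> (13.887,4.822) [heading=26, draw]
  -- iteration 2/4 --
  FD 8: (13.887,4.822) -> (21.077,8.329) [heading=26, draw]
  FD 3: (21.077,8.329) -> (23.773,9.644) [heading=26, draw]
  -- iteration 3/4 --
  FD 8: (23.773,9.644) -> (30.964,13.151) [heading=26, draw]
  FD 3: (30.964,13.151) -> (33.66,14.466) [heading=26, draw]
  -- iteration 4/4 --
  FD 8: (33.66,14.466) -> (40.851,17.973) [heading=26, draw]
  FD 3: (40.851,17.973) -> (43.547,19.288) [heading=26, draw]
]
LT 30: heading 26 -> 56
RT 180: heading 56 -> 236
BK 18: (43.547,19.288) -> (53.612,34.211) [heading=236, draw]
Final: pos=(53.612,34.211), heading=236, 11 segment(s) drawn

Answer: 53.612 34.211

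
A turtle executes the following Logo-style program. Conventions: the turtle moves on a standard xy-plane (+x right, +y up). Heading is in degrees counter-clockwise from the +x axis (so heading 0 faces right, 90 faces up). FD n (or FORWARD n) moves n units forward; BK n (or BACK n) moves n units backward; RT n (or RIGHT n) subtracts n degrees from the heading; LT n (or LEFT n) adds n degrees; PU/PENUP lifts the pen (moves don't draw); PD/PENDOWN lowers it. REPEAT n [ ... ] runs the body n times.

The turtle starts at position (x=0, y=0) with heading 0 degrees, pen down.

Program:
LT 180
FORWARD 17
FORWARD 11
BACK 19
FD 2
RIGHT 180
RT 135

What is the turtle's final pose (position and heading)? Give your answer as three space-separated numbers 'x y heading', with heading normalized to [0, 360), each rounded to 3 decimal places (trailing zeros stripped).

Executing turtle program step by step:
Start: pos=(0,0), heading=0, pen down
LT 180: heading 0 -> 180
FD 17: (0,0) -> (-17,0) [heading=180, draw]
FD 11: (-17,0) -> (-28,0) [heading=180, draw]
BK 19: (-28,0) -> (-9,0) [heading=180, draw]
FD 2: (-9,0) -> (-11,0) [heading=180, draw]
RT 180: heading 180 -> 0
RT 135: heading 0 -> 225
Final: pos=(-11,0), heading=225, 4 segment(s) drawn

Answer: -11 0 225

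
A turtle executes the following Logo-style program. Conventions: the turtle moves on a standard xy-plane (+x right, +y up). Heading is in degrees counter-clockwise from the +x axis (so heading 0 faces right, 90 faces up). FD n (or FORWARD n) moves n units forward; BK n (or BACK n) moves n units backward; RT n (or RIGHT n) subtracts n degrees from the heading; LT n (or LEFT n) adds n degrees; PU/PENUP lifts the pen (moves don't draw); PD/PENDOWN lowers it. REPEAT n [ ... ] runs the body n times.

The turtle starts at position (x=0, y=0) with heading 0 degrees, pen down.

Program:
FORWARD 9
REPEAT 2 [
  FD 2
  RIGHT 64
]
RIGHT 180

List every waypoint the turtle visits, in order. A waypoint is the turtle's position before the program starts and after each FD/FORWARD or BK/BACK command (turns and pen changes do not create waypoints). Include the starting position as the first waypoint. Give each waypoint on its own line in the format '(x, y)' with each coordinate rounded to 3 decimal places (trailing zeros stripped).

Answer: (0, 0)
(9, 0)
(11, 0)
(11.877, -1.798)

Derivation:
Executing turtle program step by step:
Start: pos=(0,0), heading=0, pen down
FD 9: (0,0) -> (9,0) [heading=0, draw]
REPEAT 2 [
  -- iteration 1/2 --
  FD 2: (9,0) -> (11,0) [heading=0, draw]
  RT 64: heading 0 -> 296
  -- iteration 2/2 --
  FD 2: (11,0) -> (11.877,-1.798) [heading=296, draw]
  RT 64: heading 296 -> 232
]
RT 180: heading 232 -> 52
Final: pos=(11.877,-1.798), heading=52, 3 segment(s) drawn
Waypoints (4 total):
(0, 0)
(9, 0)
(11, 0)
(11.877, -1.798)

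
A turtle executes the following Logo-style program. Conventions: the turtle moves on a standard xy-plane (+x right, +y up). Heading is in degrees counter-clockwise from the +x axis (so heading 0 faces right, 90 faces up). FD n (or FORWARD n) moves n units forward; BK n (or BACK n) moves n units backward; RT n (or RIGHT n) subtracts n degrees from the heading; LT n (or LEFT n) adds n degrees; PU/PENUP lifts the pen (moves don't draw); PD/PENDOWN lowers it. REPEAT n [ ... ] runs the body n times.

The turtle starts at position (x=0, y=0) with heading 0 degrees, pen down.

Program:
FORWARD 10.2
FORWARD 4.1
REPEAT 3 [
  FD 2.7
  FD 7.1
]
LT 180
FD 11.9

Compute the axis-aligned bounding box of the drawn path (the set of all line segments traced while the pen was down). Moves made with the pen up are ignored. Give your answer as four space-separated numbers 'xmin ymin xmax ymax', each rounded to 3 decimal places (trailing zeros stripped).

Answer: 0 0 43.7 0

Derivation:
Executing turtle program step by step:
Start: pos=(0,0), heading=0, pen down
FD 10.2: (0,0) -> (10.2,0) [heading=0, draw]
FD 4.1: (10.2,0) -> (14.3,0) [heading=0, draw]
REPEAT 3 [
  -- iteration 1/3 --
  FD 2.7: (14.3,0) -> (17,0) [heading=0, draw]
  FD 7.1: (17,0) -> (24.1,0) [heading=0, draw]
  -- iteration 2/3 --
  FD 2.7: (24.1,0) -> (26.8,0) [heading=0, draw]
  FD 7.1: (26.8,0) -> (33.9,0) [heading=0, draw]
  -- iteration 3/3 --
  FD 2.7: (33.9,0) -> (36.6,0) [heading=0, draw]
  FD 7.1: (36.6,0) -> (43.7,0) [heading=0, draw]
]
LT 180: heading 0 -> 180
FD 11.9: (43.7,0) -> (31.8,0) [heading=180, draw]
Final: pos=(31.8,0), heading=180, 9 segment(s) drawn

Segment endpoints: x in {0, 10.2, 14.3, 17, 24.1, 26.8, 31.8, 33.9, 36.6, 43.7}, y in {0, 0}
xmin=0, ymin=0, xmax=43.7, ymax=0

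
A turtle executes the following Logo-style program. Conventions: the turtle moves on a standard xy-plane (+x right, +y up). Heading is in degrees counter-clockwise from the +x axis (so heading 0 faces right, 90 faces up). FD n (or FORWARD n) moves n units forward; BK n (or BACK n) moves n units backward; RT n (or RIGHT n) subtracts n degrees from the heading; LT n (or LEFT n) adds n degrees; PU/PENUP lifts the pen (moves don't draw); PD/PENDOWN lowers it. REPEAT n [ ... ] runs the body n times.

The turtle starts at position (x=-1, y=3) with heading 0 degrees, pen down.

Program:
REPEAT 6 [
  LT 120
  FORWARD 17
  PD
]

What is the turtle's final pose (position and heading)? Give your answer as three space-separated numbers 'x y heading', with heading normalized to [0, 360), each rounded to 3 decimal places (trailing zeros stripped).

Executing turtle program step by step:
Start: pos=(-1,3), heading=0, pen down
REPEAT 6 [
  -- iteration 1/6 --
  LT 120: heading 0 -> 120
  FD 17: (-1,3) -> (-9.5,17.722) [heading=120, draw]
  PD: pen down
  -- iteration 2/6 --
  LT 120: heading 120 -> 240
  FD 17: (-9.5,17.722) -> (-18,3) [heading=240, draw]
  PD: pen down
  -- iteration 3/6 --
  LT 120: heading 240 -> 0
  FD 17: (-18,3) -> (-1,3) [heading=0, draw]
  PD: pen down
  -- iteration 4/6 --
  LT 120: heading 0 -> 120
  FD 17: (-1,3) -> (-9.5,17.722) [heading=120, draw]
  PD: pen down
  -- iteration 5/6 --
  LT 120: heading 120 -> 240
  FD 17: (-9.5,17.722) -> (-18,3) [heading=240, draw]
  PD: pen down
  -- iteration 6/6 --
  LT 120: heading 240 -> 0
  FD 17: (-18,3) -> (-1,3) [heading=0, draw]
  PD: pen down
]
Final: pos=(-1,3), heading=0, 6 segment(s) drawn

Answer: -1 3 0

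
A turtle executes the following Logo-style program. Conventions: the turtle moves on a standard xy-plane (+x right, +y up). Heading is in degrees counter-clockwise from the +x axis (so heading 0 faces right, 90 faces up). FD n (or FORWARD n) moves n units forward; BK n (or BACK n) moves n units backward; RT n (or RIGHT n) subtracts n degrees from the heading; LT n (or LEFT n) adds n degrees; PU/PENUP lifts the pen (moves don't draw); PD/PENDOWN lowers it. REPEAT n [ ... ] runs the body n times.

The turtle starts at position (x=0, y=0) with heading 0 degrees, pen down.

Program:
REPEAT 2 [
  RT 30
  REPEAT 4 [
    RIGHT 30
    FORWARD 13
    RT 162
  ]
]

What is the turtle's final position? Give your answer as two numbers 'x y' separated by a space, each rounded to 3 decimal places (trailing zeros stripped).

Executing turtle program step by step:
Start: pos=(0,0), heading=0, pen down
REPEAT 2 [
  -- iteration 1/2 --
  RT 30: heading 0 -> 330
  REPEAT 4 [
    -- iteration 1/4 --
    RT 30: heading 330 -> 300
    FD 13: (0,0) -> (6.5,-11.258) [heading=300, draw]
    RT 162: heading 300 -> 138
    -- iteration 2/4 --
    RT 30: heading 138 -> 108
    FD 13: (6.5,-11.258) -> (2.483,1.105) [heading=108, draw]
    RT 162: heading 108 -> 306
    -- iteration 3/4 --
    RT 30: heading 306 -> 276
    FD 13: (2.483,1.105) -> (3.842,-11.823) [heading=276, draw]
    RT 162: heading 276 -> 114
    -- iteration 4/4 --
    RT 30: heading 114 -> 84
    FD 13: (3.842,-11.823) -> (5.201,1.105) [heading=84, draw]
    RT 162: heading 84 -> 282
  ]
  -- iteration 2/2 --
  RT 30: heading 282 -> 252
  REPEAT 4 [
    -- iteration 1/4 --
    RT 30: heading 252 -> 222
    FD 13: (5.201,1.105) -> (-4.46,-7.593) [heading=222, draw]
    RT 162: heading 222 -> 60
    -- iteration 2/4 --
    RT 30: heading 60 -> 30
    FD 13: (-4.46,-7.593) -> (6.798,-1.093) [heading=30, draw]
    RT 162: heading 30 -> 228
    -- iteration 3/4 --
    RT 30: heading 228 -> 198
    FD 13: (6.798,-1.093) -> (-5.566,-5.111) [heading=198, draw]
    RT 162: heading 198 -> 36
    -- iteration 4/4 --
    RT 30: heading 36 -> 6
    FD 13: (-5.566,-5.111) -> (7.363,-3.752) [heading=6, draw]
    RT 162: heading 6 -> 204
  ]
]
Final: pos=(7.363,-3.752), heading=204, 8 segment(s) drawn

Answer: 7.363 -3.752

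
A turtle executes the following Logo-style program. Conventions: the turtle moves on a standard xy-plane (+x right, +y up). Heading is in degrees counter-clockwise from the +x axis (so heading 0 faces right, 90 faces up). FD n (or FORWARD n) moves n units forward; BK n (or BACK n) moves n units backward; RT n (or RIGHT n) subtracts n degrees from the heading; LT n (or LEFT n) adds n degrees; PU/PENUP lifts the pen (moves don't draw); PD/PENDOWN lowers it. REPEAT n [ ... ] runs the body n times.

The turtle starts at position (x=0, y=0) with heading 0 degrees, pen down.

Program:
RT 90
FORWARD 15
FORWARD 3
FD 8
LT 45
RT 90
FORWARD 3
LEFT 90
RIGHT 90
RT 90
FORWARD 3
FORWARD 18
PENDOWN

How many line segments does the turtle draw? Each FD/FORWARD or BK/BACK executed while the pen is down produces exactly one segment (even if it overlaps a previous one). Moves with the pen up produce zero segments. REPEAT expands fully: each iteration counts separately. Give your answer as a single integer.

Executing turtle program step by step:
Start: pos=(0,0), heading=0, pen down
RT 90: heading 0 -> 270
FD 15: (0,0) -> (0,-15) [heading=270, draw]
FD 3: (0,-15) -> (0,-18) [heading=270, draw]
FD 8: (0,-18) -> (0,-26) [heading=270, draw]
LT 45: heading 270 -> 315
RT 90: heading 315 -> 225
FD 3: (0,-26) -> (-2.121,-28.121) [heading=225, draw]
LT 90: heading 225 -> 315
RT 90: heading 315 -> 225
RT 90: heading 225 -> 135
FD 3: (-2.121,-28.121) -> (-4.243,-26) [heading=135, draw]
FD 18: (-4.243,-26) -> (-16.971,-13.272) [heading=135, draw]
PD: pen down
Final: pos=(-16.971,-13.272), heading=135, 6 segment(s) drawn
Segments drawn: 6

Answer: 6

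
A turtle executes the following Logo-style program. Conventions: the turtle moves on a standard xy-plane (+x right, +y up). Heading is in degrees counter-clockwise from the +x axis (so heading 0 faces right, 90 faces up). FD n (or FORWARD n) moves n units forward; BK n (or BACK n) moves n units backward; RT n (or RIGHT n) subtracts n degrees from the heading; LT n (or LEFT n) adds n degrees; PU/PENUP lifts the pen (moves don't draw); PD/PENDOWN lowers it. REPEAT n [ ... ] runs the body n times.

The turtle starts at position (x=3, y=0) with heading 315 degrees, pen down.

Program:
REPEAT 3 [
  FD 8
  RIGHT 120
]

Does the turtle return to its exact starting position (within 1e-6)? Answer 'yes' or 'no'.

Executing turtle program step by step:
Start: pos=(3,0), heading=315, pen down
REPEAT 3 [
  -- iteration 1/3 --
  FD 8: (3,0) -> (8.657,-5.657) [heading=315, draw]
  RT 120: heading 315 -> 195
  -- iteration 2/3 --
  FD 8: (8.657,-5.657) -> (0.929,-7.727) [heading=195, draw]
  RT 120: heading 195 -> 75
  -- iteration 3/3 --
  FD 8: (0.929,-7.727) -> (3,0) [heading=75, draw]
  RT 120: heading 75 -> 315
]
Final: pos=(3,0), heading=315, 3 segment(s) drawn

Start position: (3, 0)
Final position: (3, 0)
Distance = 0; < 1e-6 -> CLOSED

Answer: yes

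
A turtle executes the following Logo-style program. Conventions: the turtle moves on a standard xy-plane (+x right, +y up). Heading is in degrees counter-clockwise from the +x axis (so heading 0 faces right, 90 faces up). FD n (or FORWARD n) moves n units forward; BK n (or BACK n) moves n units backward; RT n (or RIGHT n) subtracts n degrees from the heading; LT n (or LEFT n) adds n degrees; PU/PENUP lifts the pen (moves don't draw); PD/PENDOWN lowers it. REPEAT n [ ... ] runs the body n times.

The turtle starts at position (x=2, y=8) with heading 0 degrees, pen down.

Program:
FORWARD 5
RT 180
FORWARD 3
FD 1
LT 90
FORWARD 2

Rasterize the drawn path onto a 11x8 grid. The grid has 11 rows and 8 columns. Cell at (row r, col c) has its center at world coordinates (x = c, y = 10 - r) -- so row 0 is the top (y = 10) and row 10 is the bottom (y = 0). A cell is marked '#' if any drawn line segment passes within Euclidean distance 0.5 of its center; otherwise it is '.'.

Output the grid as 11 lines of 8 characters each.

Answer: ........
........
..######
...#....
...#....
........
........
........
........
........
........

Derivation:
Segment 0: (2,8) -> (7,8)
Segment 1: (7,8) -> (4,8)
Segment 2: (4,8) -> (3,8)
Segment 3: (3,8) -> (3,6)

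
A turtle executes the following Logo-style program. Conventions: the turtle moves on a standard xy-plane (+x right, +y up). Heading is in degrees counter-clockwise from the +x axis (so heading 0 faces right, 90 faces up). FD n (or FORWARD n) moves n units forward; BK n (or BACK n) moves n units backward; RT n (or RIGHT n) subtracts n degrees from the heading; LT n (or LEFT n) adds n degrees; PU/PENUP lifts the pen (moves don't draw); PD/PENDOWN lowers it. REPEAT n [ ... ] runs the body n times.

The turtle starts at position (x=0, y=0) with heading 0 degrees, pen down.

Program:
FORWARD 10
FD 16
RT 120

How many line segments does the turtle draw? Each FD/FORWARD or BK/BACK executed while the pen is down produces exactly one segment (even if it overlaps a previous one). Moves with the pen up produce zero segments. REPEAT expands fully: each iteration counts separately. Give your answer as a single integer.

Answer: 2

Derivation:
Executing turtle program step by step:
Start: pos=(0,0), heading=0, pen down
FD 10: (0,0) -> (10,0) [heading=0, draw]
FD 16: (10,0) -> (26,0) [heading=0, draw]
RT 120: heading 0 -> 240
Final: pos=(26,0), heading=240, 2 segment(s) drawn
Segments drawn: 2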